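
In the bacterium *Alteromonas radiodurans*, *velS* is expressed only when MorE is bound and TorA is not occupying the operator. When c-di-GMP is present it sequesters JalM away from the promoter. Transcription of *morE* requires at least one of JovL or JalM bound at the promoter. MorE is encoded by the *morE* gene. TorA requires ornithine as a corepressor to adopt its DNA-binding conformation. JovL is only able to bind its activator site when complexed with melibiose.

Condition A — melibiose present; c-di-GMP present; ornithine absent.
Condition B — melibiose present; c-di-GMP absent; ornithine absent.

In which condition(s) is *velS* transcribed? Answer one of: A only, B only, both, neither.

both

Condition A:
Melibiose is present, so JovL is active.
c-di-GMP is present, so JalM is inactive.
Activator JovL is present, so *morE* is transcribed.
So MorE is produced and active.
Ornithine is absent, so TorA is inactive.
No repressor is bound and MorE is active, so *velS* is transcribed.
→ *velS* is ON in A.
Condition B:
Melibiose is present, so JovL is active.
c-di-GMP is absent, so JalM is active.
Activator JovL is present, so *morE* is transcribed.
So MorE is produced and active.
Ornithine is absent, so TorA is inactive.
No repressor is bound and MorE is active, so *velS* is transcribed.
→ *velS* is ON in B.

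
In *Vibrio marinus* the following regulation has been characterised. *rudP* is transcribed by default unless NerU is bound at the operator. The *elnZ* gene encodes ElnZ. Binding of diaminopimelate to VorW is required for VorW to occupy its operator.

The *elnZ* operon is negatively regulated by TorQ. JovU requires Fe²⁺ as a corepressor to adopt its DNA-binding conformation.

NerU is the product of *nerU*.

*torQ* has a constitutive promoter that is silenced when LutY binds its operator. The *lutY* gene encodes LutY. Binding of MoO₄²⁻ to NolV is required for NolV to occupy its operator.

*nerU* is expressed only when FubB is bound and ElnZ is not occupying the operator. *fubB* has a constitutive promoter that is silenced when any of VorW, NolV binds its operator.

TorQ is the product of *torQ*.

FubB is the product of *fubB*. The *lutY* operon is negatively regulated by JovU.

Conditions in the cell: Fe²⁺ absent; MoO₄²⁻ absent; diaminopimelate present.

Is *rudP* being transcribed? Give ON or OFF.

Fe²⁺ is absent, so JovU is inactive.
With no repressor bound, *lutY* is transcribed.
So LutY is produced and active.
With repressor LutY bound, *torQ* is not transcribed.
So TorQ is not produced.
With no repressor bound, *elnZ* is transcribed.
So ElnZ is produced and active.
Diaminopimelate is present, so VorW is active.
MoO₄²⁻ is absent, so NolV is inactive.
With repressor VorW bound, *fubB* is not transcribed.
So FubB is not produced.
With repressor ElnZ bound, *nerU* is not transcribed.
So NerU is not produced.
With no repressor bound, *rudP* is transcribed.

ON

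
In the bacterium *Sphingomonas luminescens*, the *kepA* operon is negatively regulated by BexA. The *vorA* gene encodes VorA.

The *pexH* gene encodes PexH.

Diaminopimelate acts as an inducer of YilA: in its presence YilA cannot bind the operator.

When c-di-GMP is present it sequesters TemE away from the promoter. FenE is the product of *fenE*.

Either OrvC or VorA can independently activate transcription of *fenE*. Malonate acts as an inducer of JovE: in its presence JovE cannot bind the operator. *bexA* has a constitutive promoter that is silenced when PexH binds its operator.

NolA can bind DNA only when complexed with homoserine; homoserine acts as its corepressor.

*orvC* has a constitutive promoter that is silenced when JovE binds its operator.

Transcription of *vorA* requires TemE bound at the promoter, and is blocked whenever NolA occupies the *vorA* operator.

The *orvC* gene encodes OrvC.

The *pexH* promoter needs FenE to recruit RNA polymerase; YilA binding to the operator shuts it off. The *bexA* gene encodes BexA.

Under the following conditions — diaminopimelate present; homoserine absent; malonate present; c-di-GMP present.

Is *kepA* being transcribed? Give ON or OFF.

ON

Malonate is present, so JovE is inactive.
With no repressor bound, *orvC* is transcribed.
So OrvC is produced and active.
Homoserine is absent, so NolA is inactive.
c-di-GMP is present, so TemE is inactive.
Required activator TemE is absent, so *vorA* is not transcribed.
So VorA is not produced.
Activator OrvC is present, so *fenE* is transcribed.
So FenE is produced and active.
Diaminopimelate is present, so YilA is inactive.
No repressor is bound and FenE is active, so *pexH* is transcribed.
So PexH is produced and active.
With repressor PexH bound, *bexA* is not transcribed.
So BexA is not produced.
With no repressor bound, *kepA* is transcribed.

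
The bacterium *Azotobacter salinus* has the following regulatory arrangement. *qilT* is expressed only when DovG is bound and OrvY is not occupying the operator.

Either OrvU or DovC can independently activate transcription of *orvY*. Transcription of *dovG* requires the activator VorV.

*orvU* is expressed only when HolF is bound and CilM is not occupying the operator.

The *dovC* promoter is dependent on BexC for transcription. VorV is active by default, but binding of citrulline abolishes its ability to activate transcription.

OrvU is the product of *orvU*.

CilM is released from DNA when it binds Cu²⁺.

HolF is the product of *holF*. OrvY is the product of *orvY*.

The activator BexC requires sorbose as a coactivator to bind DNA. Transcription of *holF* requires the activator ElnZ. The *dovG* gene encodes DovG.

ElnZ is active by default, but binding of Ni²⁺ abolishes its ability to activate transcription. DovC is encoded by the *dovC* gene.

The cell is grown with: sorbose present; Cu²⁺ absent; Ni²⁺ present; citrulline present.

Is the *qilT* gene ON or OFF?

Citrulline is present, so VorV is inactive.
Required activator VorV is absent, so *dovG* is not transcribed.
So DovG is not produced.
Cu²⁺ is absent, so CilM is active.
Ni²⁺ is present, so ElnZ is inactive.
Required activator ElnZ is absent, so *holF* is not transcribed.
So HolF is not produced.
With repressor CilM bound, *orvU* is not transcribed.
So OrvU is not produced.
Sorbose is present, so BexC is active.
No repressor is bound and BexC is active, so *dovC* is transcribed.
So DovC is produced and active.
Activator DovC is present, so *orvY* is transcribed.
So OrvY is produced and active.
With repressor OrvY bound, *qilT* is not transcribed.

OFF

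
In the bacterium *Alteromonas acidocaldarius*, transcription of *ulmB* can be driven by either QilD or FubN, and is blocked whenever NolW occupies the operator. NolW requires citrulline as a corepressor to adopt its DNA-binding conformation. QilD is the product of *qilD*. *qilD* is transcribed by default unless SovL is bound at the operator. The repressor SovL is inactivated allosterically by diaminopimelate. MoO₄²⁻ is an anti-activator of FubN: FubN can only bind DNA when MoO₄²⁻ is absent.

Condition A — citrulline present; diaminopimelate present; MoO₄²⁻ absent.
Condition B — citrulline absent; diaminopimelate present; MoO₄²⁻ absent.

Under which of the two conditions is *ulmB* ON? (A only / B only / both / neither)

B only

Condition A:
Citrulline is present, so NolW is active.
Diaminopimelate is present, so SovL is inactive.
With no repressor bound, *qilD* is transcribed.
So QilD is produced and active.
MoO₄²⁻ is absent, so FubN is active.
With repressor NolW bound, *ulmB* is not transcribed.
→ *ulmB* is OFF in A.
Condition B:
Citrulline is absent, so NolW is inactive.
Diaminopimelate is present, so SovL is inactive.
With no repressor bound, *qilD* is transcribed.
So QilD is produced and active.
MoO₄²⁻ is absent, so FubN is active.
Activator QilD is present, so *ulmB* is transcribed.
→ *ulmB* is ON in B.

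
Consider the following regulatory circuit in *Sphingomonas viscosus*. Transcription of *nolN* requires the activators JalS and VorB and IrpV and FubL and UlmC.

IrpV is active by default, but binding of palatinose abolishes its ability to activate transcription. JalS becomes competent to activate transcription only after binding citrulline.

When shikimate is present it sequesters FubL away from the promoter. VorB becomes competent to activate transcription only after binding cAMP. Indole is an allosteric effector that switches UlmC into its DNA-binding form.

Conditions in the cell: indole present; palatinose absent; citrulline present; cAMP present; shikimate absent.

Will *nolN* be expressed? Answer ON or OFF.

Citrulline is present, so JalS is active.
cAMP is present, so VorB is active.
Palatinose is absent, so IrpV is active.
Shikimate is absent, so FubL is active.
Indole is present, so UlmC is active.
No repressor is bound and JalS and VorB and IrpV and FubL and UlmC are active, so *nolN* is transcribed.

ON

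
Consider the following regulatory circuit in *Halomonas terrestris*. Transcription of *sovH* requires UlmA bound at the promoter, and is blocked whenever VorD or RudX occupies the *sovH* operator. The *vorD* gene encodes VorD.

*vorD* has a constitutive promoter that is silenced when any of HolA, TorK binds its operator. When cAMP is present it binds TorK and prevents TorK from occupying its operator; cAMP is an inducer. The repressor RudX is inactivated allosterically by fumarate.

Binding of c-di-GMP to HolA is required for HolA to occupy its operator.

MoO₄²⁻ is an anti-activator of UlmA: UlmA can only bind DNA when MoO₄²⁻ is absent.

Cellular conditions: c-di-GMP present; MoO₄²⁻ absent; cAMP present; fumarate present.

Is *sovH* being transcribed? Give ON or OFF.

c-di-GMP is present, so HolA is active.
cAMP is present, so TorK is inactive.
With repressor HolA bound, *vorD* is not transcribed.
So VorD is not produced.
Fumarate is present, so RudX is inactive.
MoO₄²⁻ is absent, so UlmA is active.
No repressor is bound and UlmA is active, so *sovH* is transcribed.

ON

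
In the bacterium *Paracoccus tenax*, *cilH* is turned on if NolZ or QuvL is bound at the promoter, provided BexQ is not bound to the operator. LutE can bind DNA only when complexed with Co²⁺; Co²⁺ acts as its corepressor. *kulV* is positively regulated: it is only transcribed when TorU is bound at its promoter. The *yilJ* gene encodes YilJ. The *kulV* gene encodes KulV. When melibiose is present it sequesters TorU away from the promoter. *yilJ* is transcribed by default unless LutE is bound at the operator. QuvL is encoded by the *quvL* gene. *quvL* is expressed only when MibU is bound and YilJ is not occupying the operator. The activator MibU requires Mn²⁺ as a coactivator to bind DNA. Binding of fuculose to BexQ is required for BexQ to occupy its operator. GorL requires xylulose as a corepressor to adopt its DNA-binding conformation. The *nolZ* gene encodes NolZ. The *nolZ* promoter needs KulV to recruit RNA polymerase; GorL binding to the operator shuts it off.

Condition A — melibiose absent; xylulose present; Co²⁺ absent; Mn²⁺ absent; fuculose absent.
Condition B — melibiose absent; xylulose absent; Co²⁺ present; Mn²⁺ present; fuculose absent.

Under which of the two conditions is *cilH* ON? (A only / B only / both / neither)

B only

Condition A:
Melibiose is absent, so TorU is active.
No repressor is bound and TorU is active, so *kulV* is transcribed.
So KulV is produced and active.
Xylulose is present, so GorL is active.
With repressor GorL bound, *nolZ* is not transcribed.
So NolZ is not produced.
Co²⁺ is absent, so LutE is inactive.
With no repressor bound, *yilJ* is transcribed.
So YilJ is produced and active.
Mn²⁺ is absent, so MibU is inactive.
With repressor YilJ bound, *quvL* is not transcribed.
So QuvL is not produced.
Fuculose is absent, so BexQ is inactive.
No activator is available at the *cilH* promoter, so *cilH* is not transcribed.
→ *cilH* is OFF in A.
Condition B:
Melibiose is absent, so TorU is active.
No repressor is bound and TorU is active, so *kulV* is transcribed.
So KulV is produced and active.
Xylulose is absent, so GorL is inactive.
No repressor is bound and KulV is active, so *nolZ* is transcribed.
So NolZ is produced and active.
Co²⁺ is present, so LutE is active.
With repressor LutE bound, *yilJ* is not transcribed.
So YilJ is not produced.
Mn²⁺ is present, so MibU is active.
No repressor is bound and MibU is active, so *quvL* is transcribed.
So QuvL is produced and active.
Fuculose is absent, so BexQ is inactive.
Activator NolZ is present, so *cilH* is transcribed.
→ *cilH* is ON in B.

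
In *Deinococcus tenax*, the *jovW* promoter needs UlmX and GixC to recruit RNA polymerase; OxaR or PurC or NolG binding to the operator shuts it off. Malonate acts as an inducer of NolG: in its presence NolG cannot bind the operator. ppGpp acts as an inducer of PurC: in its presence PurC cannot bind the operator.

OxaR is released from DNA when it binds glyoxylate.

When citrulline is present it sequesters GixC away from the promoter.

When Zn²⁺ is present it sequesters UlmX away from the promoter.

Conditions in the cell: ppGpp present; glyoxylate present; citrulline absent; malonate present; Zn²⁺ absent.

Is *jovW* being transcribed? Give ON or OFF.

Glyoxylate is present, so OxaR is inactive.
ppGpp is present, so PurC is inactive.
Malonate is present, so NolG is inactive.
Zn²⁺ is absent, so UlmX is active.
Citrulline is absent, so GixC is active.
No repressor is bound and UlmX and GixC are active, so *jovW* is transcribed.

ON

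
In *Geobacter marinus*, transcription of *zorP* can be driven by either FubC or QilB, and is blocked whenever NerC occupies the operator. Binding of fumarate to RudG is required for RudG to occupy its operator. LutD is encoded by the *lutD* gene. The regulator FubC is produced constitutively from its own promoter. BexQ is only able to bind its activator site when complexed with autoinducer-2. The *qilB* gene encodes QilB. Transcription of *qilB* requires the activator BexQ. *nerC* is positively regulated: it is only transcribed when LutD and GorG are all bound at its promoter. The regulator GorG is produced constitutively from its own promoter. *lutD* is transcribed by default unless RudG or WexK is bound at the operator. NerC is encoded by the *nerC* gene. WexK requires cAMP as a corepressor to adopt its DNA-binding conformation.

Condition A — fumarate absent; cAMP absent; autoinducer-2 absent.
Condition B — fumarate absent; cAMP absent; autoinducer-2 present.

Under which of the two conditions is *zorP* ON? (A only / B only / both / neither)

Condition A:
FubC is produced constitutively and is active.
Fumarate is absent, so RudG is inactive.
cAMP is absent, so WexK is inactive.
With no repressor bound, *lutD* is transcribed.
So LutD is produced and active.
GorG is produced constitutively and is active.
No repressor is bound and LutD and GorG are active, so *nerC* is transcribed.
So NerC is produced and active.
Autoinducer-2 is absent, so BexQ is inactive.
Required activator BexQ is absent, so *qilB* is not transcribed.
So QilB is not produced.
With repressor NerC bound, *zorP* is not transcribed.
→ *zorP* is OFF in A.
Condition B:
FubC is produced constitutively and is active.
Fumarate is absent, so RudG is inactive.
cAMP is absent, so WexK is inactive.
With no repressor bound, *lutD* is transcribed.
So LutD is produced and active.
GorG is produced constitutively and is active.
No repressor is bound and LutD and GorG are active, so *nerC* is transcribed.
So NerC is produced and active.
Autoinducer-2 is present, so BexQ is active.
No repressor is bound and BexQ is active, so *qilB* is transcribed.
So QilB is produced and active.
With repressor NerC bound, *zorP* is not transcribed.
→ *zorP* is OFF in B.

neither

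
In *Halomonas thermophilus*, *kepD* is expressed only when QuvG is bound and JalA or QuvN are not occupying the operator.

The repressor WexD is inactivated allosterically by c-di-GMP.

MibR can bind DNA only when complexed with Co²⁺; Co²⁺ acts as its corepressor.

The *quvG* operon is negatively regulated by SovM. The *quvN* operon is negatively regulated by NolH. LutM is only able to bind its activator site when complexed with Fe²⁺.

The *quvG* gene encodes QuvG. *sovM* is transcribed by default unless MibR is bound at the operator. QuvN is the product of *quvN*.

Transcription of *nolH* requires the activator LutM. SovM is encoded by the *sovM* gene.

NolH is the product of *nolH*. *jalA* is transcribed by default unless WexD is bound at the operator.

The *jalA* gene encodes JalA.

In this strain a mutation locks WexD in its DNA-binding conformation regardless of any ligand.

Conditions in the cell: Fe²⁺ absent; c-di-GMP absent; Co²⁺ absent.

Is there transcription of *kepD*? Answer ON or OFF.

OFF

Co²⁺ is absent, so MibR is inactive.
With no repressor bound, *sovM* is transcribed.
So SovM is produced and active.
With repressor SovM bound, *quvG* is not transcribed.
So QuvG is not produced.
WexD is constitutively active in this strain.
With repressor WexD bound, *jalA* is not transcribed.
So JalA is not produced.
Fe²⁺ is absent, so LutM is inactive.
Required activator LutM is absent, so *nolH* is not transcribed.
So NolH is not produced.
With no repressor bound, *quvN* is transcribed.
So QuvN is produced and active.
With repressor QuvN bound, *kepD* is not transcribed.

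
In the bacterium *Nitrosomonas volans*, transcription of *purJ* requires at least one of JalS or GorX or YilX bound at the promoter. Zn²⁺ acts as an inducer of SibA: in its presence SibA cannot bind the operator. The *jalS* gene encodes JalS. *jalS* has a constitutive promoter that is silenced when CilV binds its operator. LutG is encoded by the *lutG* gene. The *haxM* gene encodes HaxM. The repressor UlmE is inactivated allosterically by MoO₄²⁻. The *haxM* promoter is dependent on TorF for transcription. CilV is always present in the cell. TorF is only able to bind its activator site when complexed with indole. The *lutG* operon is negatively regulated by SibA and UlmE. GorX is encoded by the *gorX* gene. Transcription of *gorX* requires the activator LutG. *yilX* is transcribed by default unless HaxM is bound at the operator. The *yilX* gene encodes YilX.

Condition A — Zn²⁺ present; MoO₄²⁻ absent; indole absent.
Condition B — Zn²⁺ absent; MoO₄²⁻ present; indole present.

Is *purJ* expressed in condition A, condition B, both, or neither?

Condition A:
CilV is produced constitutively and is active.
With repressor CilV bound, *jalS* is not transcribed.
So JalS is not produced.
Zn²⁺ is present, so SibA is inactive.
MoO₄²⁻ is absent, so UlmE is active.
With repressor UlmE bound, *lutG* is not transcribed.
So LutG is not produced.
Required activator LutG is absent, so *gorX* is not transcribed.
So GorX is not produced.
Indole is absent, so TorF is inactive.
Required activator TorF is absent, so *haxM* is not transcribed.
So HaxM is not produced.
With no repressor bound, *yilX* is transcribed.
So YilX is produced and active.
Activator YilX is present, so *purJ* is transcribed.
→ *purJ* is ON in A.
Condition B:
CilV is produced constitutively and is active.
With repressor CilV bound, *jalS* is not transcribed.
So JalS is not produced.
Zn²⁺ is absent, so SibA is active.
MoO₄²⁻ is present, so UlmE is inactive.
With repressor SibA bound, *lutG* is not transcribed.
So LutG is not produced.
Required activator LutG is absent, so *gorX* is not transcribed.
So GorX is not produced.
Indole is present, so TorF is active.
No repressor is bound and TorF is active, so *haxM* is transcribed.
So HaxM is produced and active.
With repressor HaxM bound, *yilX* is not transcribed.
So YilX is not produced.
No activator is available at the *purJ* promoter, so *purJ* is not transcribed.
→ *purJ* is OFF in B.

A only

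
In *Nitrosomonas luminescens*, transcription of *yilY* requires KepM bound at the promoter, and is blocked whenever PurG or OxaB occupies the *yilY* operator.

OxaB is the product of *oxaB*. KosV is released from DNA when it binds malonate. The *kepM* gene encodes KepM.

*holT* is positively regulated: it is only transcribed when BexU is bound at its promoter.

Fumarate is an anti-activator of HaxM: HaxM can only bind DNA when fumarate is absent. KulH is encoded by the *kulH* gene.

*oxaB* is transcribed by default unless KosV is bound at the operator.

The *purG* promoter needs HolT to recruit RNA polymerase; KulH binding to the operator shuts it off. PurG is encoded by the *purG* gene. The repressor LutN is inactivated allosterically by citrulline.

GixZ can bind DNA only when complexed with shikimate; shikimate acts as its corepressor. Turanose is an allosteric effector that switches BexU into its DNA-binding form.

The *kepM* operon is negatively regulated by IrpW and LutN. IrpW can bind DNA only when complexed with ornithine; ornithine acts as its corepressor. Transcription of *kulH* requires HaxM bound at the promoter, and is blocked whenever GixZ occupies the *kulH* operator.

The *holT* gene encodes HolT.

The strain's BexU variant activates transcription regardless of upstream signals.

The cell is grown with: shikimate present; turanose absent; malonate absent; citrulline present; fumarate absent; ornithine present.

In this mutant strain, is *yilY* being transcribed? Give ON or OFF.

Fumarate is absent, so HaxM is active.
Shikimate is present, so GixZ is active.
With repressor GixZ bound, *kulH* is not transcribed.
So KulH is not produced.
BexU is constitutively active in this strain.
No repressor is bound and BexU is active, so *holT* is transcribed.
So HolT is produced and active.
No repressor is bound and HolT is active, so *purG* is transcribed.
So PurG is produced and active.
Malonate is absent, so KosV is active.
With repressor KosV bound, *oxaB* is not transcribed.
So OxaB is not produced.
Ornithine is present, so IrpW is active.
Citrulline is present, so LutN is inactive.
With repressor IrpW bound, *kepM* is not transcribed.
So KepM is not produced.
With repressor PurG bound, *yilY* is not transcribed.

OFF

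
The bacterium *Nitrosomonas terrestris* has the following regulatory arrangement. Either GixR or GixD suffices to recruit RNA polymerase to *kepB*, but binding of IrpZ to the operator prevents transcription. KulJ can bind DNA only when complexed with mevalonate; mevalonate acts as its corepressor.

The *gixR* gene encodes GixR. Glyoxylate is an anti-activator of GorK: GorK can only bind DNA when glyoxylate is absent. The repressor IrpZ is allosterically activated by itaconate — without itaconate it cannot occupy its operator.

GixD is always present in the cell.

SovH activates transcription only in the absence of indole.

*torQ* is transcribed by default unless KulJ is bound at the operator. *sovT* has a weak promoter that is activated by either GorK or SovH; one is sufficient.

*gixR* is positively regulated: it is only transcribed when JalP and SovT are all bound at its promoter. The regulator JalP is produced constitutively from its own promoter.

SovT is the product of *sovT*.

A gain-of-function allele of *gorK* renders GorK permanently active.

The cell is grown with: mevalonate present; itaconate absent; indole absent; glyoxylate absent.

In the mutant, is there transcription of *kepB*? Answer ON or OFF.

JalP is produced constitutively and is active.
GorK is constitutively active in this strain.
Indole is absent, so SovH is active.
Activator GorK is present, so *sovT* is transcribed.
So SovT is produced and active.
No repressor is bound and JalP and SovT are active, so *gixR* is transcribed.
So GixR is produced and active.
GixD is produced constitutively and is active.
Itaconate is absent, so IrpZ is inactive.
Activator GixR is present, so *kepB* is transcribed.

ON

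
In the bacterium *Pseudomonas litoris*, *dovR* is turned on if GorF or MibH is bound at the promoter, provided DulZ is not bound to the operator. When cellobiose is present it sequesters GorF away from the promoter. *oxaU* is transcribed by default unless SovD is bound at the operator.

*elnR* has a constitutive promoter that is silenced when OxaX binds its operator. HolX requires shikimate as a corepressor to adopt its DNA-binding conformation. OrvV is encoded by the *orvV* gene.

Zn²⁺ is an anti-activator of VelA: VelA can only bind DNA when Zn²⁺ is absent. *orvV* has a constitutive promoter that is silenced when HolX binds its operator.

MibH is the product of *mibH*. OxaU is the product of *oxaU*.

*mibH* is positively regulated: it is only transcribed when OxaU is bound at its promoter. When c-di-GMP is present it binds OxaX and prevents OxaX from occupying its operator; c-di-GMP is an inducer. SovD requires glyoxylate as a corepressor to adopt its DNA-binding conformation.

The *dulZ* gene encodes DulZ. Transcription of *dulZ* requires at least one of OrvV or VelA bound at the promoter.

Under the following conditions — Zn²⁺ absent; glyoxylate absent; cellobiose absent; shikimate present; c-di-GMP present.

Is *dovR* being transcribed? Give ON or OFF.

Cellobiose is absent, so GorF is active.
Glyoxylate is absent, so SovD is inactive.
With no repressor bound, *oxaU* is transcribed.
So OxaU is produced and active.
No repressor is bound and OxaU is active, so *mibH* is transcribed.
So MibH is produced and active.
Shikimate is present, so HolX is active.
With repressor HolX bound, *orvV* is not transcribed.
So OrvV is not produced.
Zn²⁺ is absent, so VelA is active.
Activator VelA is present, so *dulZ* is transcribed.
So DulZ is produced and active.
With repressor DulZ bound, *dovR* is not transcribed.

OFF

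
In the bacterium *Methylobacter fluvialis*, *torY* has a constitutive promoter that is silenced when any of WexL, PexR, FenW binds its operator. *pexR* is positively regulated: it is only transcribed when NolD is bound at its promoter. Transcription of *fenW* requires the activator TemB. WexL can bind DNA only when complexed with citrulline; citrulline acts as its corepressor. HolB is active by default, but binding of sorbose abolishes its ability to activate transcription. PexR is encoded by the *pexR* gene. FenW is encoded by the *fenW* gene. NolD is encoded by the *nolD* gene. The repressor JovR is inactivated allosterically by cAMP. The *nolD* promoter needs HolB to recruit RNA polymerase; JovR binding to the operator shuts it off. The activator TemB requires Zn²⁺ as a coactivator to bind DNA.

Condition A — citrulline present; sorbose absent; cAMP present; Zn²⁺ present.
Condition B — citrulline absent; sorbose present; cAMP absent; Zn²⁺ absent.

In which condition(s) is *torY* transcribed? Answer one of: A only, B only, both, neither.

Condition A:
Citrulline is present, so WexL is active.
Sorbose is absent, so HolB is active.
cAMP is present, so JovR is inactive.
No repressor is bound and HolB is active, so *nolD* is transcribed.
So NolD is produced and active.
No repressor is bound and NolD is active, so *pexR* is transcribed.
So PexR is produced and active.
Zn²⁺ is present, so TemB is active.
No repressor is bound and TemB is active, so *fenW* is transcribed.
So FenW is produced and active.
With repressor WexL bound, *torY* is not transcribed.
→ *torY* is OFF in A.
Condition B:
Citrulline is absent, so WexL is inactive.
Sorbose is present, so HolB is inactive.
cAMP is absent, so JovR is active.
With repressor JovR bound, *nolD* is not transcribed.
So NolD is not produced.
Required activator NolD is absent, so *pexR* is not transcribed.
So PexR is not produced.
Zn²⁺ is absent, so TemB is inactive.
Required activator TemB is absent, so *fenW* is not transcribed.
So FenW is not produced.
With no repressor bound, *torY* is transcribed.
→ *torY* is ON in B.

B only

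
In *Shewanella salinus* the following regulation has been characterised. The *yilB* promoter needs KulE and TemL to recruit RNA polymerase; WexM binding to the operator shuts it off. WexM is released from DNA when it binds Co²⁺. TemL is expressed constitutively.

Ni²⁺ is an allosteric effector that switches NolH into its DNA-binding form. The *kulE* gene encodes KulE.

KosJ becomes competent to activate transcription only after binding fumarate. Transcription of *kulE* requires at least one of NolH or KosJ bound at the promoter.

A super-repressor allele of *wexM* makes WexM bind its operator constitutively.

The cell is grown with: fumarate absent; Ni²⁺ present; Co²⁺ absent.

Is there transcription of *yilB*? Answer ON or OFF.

OFF

Ni²⁺ is present, so NolH is active.
Fumarate is absent, so KosJ is inactive.
Activator NolH is present, so *kulE* is transcribed.
So KulE is produced and active.
WexM is constitutively active in this strain.
TemL is produced constitutively and is active.
With repressor WexM bound, *yilB* is not transcribed.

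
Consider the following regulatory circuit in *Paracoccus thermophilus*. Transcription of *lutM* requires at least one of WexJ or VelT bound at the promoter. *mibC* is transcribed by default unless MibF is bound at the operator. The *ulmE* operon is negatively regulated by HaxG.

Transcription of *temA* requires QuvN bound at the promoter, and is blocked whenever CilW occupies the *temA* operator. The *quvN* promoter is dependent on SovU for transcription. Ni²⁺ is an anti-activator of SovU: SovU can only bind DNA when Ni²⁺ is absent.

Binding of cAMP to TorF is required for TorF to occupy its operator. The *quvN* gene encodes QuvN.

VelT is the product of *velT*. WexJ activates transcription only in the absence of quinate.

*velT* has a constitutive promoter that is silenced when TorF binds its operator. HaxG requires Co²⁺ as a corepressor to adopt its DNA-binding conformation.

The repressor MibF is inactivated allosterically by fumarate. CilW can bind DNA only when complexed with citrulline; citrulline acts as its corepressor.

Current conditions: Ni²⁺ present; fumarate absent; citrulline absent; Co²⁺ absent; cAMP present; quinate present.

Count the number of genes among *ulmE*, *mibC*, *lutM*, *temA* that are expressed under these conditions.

Co²⁺ is absent, so HaxG is inactive.
With no repressor bound, *ulmE* is transcribed.
→ *ulmE* is ON.
Fumarate is absent, so MibF is active.
With repressor MibF bound, *mibC* is not transcribed.
→ *mibC* is OFF.
Quinate is present, so WexJ is inactive.
cAMP is present, so TorF is active.
With repressor TorF bound, *velT* is not transcribed.
So VelT is not produced.
No activator is available at the *lutM* promoter, so *lutM* is not transcribed.
→ *lutM* is OFF.
Citrulline is absent, so CilW is inactive.
Ni²⁺ is present, so SovU is inactive.
Required activator SovU is absent, so *quvN* is not transcribed.
So QuvN is not produced.
Required activator QuvN is absent, so *temA* is not transcribed.
→ *temA* is OFF.
1 of the 4 genes is transcribed.

1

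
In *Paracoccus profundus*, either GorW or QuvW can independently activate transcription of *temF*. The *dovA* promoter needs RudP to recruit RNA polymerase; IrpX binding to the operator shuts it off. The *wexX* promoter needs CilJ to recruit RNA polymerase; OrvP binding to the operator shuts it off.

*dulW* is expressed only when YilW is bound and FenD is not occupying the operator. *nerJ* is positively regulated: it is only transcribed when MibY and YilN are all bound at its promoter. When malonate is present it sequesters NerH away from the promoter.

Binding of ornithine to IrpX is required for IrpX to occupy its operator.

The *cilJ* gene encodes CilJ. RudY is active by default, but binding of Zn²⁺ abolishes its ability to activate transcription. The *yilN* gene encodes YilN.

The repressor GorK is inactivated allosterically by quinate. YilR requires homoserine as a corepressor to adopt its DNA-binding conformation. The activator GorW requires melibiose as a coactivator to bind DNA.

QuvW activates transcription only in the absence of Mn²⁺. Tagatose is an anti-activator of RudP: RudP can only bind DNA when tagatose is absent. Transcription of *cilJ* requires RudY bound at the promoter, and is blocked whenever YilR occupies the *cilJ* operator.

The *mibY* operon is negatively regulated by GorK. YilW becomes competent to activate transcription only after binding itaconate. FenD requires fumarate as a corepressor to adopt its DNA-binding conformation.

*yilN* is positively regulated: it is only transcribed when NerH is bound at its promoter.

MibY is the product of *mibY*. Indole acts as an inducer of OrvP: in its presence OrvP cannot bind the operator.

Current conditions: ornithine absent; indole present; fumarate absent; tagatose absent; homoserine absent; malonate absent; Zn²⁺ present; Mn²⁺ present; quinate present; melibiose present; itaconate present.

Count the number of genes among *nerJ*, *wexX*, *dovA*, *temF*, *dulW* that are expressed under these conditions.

Quinate is present, so GorK is inactive.
With no repressor bound, *mibY* is transcribed.
So MibY is produced and active.
Malonate is absent, so NerH is active.
No repressor is bound and NerH is active, so *yilN* is transcribed.
So YilN is produced and active.
No repressor is bound and MibY and YilN are active, so *nerJ* is transcribed.
→ *nerJ* is ON.
Indole is present, so OrvP is inactive.
Zn²⁺ is present, so RudY is inactive.
Homoserine is absent, so YilR is inactive.
Required activator RudY is absent, so *cilJ* is not transcribed.
So CilJ is not produced.
Required activator CilJ is absent, so *wexX* is not transcribed.
→ *wexX* is OFF.
Tagatose is absent, so RudP is active.
Ornithine is absent, so IrpX is inactive.
No repressor is bound and RudP is active, so *dovA* is transcribed.
→ *dovA* is ON.
Melibiose is present, so GorW is active.
Mn²⁺ is present, so QuvW is inactive.
Activator GorW is present, so *temF* is transcribed.
→ *temF* is ON.
Itaconate is present, so YilW is active.
Fumarate is absent, so FenD is inactive.
No repressor is bound and YilW is active, so *dulW* is transcribed.
→ *dulW* is ON.
4 of the 5 genes are transcribed.

4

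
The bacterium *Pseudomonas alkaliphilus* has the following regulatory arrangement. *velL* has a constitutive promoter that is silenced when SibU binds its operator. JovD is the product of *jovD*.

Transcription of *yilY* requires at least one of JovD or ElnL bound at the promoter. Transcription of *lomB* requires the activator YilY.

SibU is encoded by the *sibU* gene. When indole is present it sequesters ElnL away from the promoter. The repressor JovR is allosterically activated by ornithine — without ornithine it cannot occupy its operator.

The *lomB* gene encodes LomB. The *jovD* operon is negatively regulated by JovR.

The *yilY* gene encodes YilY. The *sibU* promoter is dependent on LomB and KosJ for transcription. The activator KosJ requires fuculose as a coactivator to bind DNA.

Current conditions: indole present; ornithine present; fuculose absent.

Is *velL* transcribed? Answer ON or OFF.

ON

Ornithine is present, so JovR is active.
With repressor JovR bound, *jovD* is not transcribed.
So JovD is not produced.
Indole is present, so ElnL is inactive.
No activator is available at the *yilY* promoter, so *yilY* is not transcribed.
So YilY is not produced.
Required activator YilY is absent, so *lomB* is not transcribed.
So LomB is not produced.
Fuculose is absent, so KosJ is inactive.
Required activator LomB is absent, so *sibU* is not transcribed.
So SibU is not produced.
With no repressor bound, *velL* is transcribed.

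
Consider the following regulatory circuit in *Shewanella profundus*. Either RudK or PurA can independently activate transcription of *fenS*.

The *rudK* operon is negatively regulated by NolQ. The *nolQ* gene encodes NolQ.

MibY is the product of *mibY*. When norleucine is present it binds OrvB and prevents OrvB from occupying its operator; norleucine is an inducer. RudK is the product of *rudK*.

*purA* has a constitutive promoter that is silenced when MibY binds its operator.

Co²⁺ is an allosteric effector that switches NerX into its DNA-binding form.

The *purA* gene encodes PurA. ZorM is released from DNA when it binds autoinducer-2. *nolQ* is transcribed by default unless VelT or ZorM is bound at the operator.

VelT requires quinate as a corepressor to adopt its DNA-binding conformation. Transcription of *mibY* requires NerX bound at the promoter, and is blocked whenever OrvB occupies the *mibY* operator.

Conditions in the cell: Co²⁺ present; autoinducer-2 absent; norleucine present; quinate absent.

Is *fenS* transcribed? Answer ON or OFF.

ON

Quinate is absent, so VelT is inactive.
Autoinducer-2 is absent, so ZorM is active.
With repressor ZorM bound, *nolQ* is not transcribed.
So NolQ is not produced.
With no repressor bound, *rudK* is transcribed.
So RudK is produced and active.
Co²⁺ is present, so NerX is active.
Norleucine is present, so OrvB is inactive.
No repressor is bound and NerX is active, so *mibY* is transcribed.
So MibY is produced and active.
With repressor MibY bound, *purA* is not transcribed.
So PurA is not produced.
Activator RudK is present, so *fenS* is transcribed.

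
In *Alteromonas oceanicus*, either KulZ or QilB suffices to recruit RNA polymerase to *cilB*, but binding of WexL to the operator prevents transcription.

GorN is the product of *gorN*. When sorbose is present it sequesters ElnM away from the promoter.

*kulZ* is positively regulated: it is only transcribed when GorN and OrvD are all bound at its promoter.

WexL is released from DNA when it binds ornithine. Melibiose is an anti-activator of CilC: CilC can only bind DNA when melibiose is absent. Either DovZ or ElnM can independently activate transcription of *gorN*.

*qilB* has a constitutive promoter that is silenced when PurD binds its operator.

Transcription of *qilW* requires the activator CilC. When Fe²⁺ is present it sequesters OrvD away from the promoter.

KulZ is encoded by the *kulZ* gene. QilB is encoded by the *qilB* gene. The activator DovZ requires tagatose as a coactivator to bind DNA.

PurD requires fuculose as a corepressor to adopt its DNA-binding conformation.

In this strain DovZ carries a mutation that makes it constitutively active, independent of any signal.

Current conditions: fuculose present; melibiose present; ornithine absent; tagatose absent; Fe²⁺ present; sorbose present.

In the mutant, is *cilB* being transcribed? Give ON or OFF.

OFF

DovZ is constitutively active in this strain.
Sorbose is present, so ElnM is inactive.
Activator DovZ is present, so *gorN* is transcribed.
So GorN is produced and active.
Fe²⁺ is present, so OrvD is inactive.
Required activator OrvD is absent, so *kulZ* is not transcribed.
So KulZ is not produced.
Fuculose is present, so PurD is active.
With repressor PurD bound, *qilB* is not transcribed.
So QilB is not produced.
Ornithine is absent, so WexL is active.
With repressor WexL bound, *cilB* is not transcribed.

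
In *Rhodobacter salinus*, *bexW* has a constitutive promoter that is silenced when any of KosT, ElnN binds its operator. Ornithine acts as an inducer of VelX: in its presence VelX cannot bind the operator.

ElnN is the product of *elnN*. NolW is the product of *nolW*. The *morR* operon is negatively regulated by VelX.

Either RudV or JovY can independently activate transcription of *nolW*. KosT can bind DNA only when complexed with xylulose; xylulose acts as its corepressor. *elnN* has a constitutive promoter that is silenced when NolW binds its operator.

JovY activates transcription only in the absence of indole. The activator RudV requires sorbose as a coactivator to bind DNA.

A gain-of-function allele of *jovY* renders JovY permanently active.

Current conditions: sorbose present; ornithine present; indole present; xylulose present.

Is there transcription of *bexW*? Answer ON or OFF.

Xylulose is present, so KosT is active.
Sorbose is present, so RudV is active.
JovY is constitutively active in this strain.
Activator RudV is present, so *nolW* is transcribed.
So NolW is produced and active.
With repressor NolW bound, *elnN* is not transcribed.
So ElnN is not produced.
With repressor KosT bound, *bexW* is not transcribed.

OFF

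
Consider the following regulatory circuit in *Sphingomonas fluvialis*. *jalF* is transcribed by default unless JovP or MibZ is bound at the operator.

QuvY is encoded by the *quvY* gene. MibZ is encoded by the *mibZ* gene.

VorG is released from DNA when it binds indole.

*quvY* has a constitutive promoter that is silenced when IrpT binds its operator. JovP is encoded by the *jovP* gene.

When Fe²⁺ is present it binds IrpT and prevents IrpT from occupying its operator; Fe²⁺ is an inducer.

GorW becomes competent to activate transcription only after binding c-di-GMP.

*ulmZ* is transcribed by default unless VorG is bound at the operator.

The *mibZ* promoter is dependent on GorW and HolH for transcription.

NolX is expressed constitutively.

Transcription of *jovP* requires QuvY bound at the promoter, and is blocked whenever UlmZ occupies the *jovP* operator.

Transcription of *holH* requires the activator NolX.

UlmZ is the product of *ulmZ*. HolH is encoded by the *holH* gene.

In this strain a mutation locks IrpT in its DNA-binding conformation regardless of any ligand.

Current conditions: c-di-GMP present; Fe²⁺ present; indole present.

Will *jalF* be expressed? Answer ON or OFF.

OFF

IrpT is constitutively active in this strain.
With repressor IrpT bound, *quvY* is not transcribed.
So QuvY is not produced.
Indole is present, so VorG is inactive.
With no repressor bound, *ulmZ* is transcribed.
So UlmZ is produced and active.
With repressor UlmZ bound, *jovP* is not transcribed.
So JovP is not produced.
c-di-GMP is present, so GorW is active.
NolX is produced constitutively and is active.
No repressor is bound and NolX is active, so *holH* is transcribed.
So HolH is produced and active.
No repressor is bound and GorW and HolH are active, so *mibZ* is transcribed.
So MibZ is produced and active.
With repressor MibZ bound, *jalF* is not transcribed.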